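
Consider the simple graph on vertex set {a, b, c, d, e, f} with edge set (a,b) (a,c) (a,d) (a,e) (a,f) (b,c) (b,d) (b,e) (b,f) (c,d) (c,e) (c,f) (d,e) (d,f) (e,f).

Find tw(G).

5

A width-5 tree decomposition is:
Bags: B1 = {a, b, c, d, e, f}
Tree: (single bag)
With just one bag of size 6, the width is 6 − 1 = 5, so tw(G) ≤ 5. Conversely, {a, b, c, d, e, f} is a clique of size 6, and the vertices of any clique must share a bag in every tree decomposition; so some bag has ≥ 6 vertices and tw(G) ≥ 5. Hence tw(G) = 5 exactly.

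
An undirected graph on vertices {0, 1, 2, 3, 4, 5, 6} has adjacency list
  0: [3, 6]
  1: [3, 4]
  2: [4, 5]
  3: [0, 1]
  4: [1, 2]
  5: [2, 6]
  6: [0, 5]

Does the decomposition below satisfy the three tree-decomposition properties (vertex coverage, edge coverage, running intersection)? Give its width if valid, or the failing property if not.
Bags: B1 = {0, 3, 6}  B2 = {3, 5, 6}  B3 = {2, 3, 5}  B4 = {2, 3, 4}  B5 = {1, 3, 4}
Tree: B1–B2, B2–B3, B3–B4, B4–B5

Vertex coverage: the bags together contain {0, 1, 2, 3, 4, 5, 6}, the full vertex set. Edge coverage: each edge of G has both endpoints in at least one bag. Running intersection: for every vertex, the bags containing it form a connected subtree. All three properties hold, so this is a valid tree decomposition of width max|bag| − 1 = 2, and hence tw(G) ≤ 2.

Yes; width 2.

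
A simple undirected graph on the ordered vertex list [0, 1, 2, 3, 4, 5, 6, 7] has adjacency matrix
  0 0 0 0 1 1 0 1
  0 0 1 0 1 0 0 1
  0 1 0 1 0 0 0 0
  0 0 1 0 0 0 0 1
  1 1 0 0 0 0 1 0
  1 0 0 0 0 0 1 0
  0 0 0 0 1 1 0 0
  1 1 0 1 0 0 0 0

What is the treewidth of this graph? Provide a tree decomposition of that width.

The largest bag has 3 vertices, giving width 2; this decomposition certifies tw(G) ≤ 2. Since 3–2–1–7–3 is a cycle in G, G is not acyclic. Forests are exactly the graphs of treewidth ≤ 1, so tw(G) ≥ 2. Therefore the treewidth is 2.

Treewidth 2.
One optimal decomposition is:
Bags: B1 = {2, 3, 7}  B2 = {1, 2, 7}  B3 = {0, 1, 7}  B4 = {0, 1, 4}  B5 = {0, 4, 5}  B6 = {4, 5, 6}
Tree: B1–B2, B2–B3, B3–B4, B4–B5, B5–B6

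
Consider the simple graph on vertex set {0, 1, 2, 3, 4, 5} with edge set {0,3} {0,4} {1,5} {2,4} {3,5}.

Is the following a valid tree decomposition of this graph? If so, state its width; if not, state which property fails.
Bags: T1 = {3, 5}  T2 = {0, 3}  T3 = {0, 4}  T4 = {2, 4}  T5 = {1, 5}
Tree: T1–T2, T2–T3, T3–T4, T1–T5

Yes; width 1.

Checking the three conditions: (i) the bags cover all of {0, 1, 2, 3, 4, 5}; (ii) for each edge, some bag contains both endpoints; (iii) the bags containing any fixed vertex form a subtree. All hold, so the decomposition is valid with width 2 − 1 = 1.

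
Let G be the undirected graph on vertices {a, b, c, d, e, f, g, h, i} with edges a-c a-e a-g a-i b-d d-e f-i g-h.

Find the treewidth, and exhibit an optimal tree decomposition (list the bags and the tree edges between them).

Each bag holds 2 vertices, so the decomposition has width 1, which upper-bounds the treewidth. G has an edge, so its treewidth is at least 1. Combining the bounds, tw(G) = 1.

Treewidth 1.
One such decomposition:
Bags: B1 = {a, g}  B2 = {a, i}  B3 = {g, h}  B4 = {a, e}  B5 = {f, i}  B6 = {d, e}  B7 = {a, c}  B8 = {b, d}
Tree: B1–B2, B1–B3, B2–B4, B2–B5, B4–B6, B1–B7, B6–B8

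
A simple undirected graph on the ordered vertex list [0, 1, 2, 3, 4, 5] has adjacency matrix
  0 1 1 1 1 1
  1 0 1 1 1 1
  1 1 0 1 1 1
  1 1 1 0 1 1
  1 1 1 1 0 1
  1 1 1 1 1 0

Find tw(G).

A width-5 tree decomposition is:
Bags: B1 = {0, 1, 2, 3, 4, 5}
Tree: (single bag)
A single bag containing all 6 vertices is trivially a valid decomposition of width 5. On the other hand G contains the 6-clique {0, 1, 2, 3, 4, 5}. A clique must lie in a single bag of any decomposition, so no decomposition can have width below 5. Therefore the treewidth is 5.

5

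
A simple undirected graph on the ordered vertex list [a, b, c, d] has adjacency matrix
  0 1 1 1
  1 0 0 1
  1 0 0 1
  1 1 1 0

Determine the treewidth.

A width-2 tree decomposition is:
Bags: B1 = {a, c, d}  B2 = {a, b, d}
Tree: B1–B2
The largest bag has 3 vertices, giving width 2; this decomposition certifies tw(G) ≤ 2. For the lower bound, the 3 vertices {a, c, d} are pairwise adjacent, and any tree decomposition puts a clique entirely inside one bag — forcing width ≥ 2. Hence tw(G) = 2 exactly.

2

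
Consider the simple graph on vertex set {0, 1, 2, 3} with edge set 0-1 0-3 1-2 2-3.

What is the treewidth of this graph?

2

A width-2 tree decomposition is:
Bags: B1 = {1, 2, 3}  B2 = {0, 1, 3}
Tree: B1–B2
Every bag has size at most 3, so the width is 3 − 1 = 2 and tw(G) ≤ 2. The edges 3–2–1–0–3 form a cycle, so G is not a tree and its treewidth is at least 2. Hence tw(G) = 2 exactly.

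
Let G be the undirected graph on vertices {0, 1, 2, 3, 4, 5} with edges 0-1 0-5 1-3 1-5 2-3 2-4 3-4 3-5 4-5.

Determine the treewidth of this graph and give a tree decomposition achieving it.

Each bag holds 3 vertices, so the decomposition has width 2, which upper-bounds the treewidth. Conversely, {0, 1, 5} is a clique of size 3, and the vertices of any clique must share a bag in every tree decomposition; so some bag has ≥ 3 vertices and tw(G) ≥ 2. Hence tw(G) = 2 exactly.

Treewidth 2.
Bags: B1 = {0, 1, 5}  B2 = {1, 3, 5}  B3 = {3, 4, 5}  B4 = {2, 3, 4}
Tree: B1–B2, B2–B3, B3–B4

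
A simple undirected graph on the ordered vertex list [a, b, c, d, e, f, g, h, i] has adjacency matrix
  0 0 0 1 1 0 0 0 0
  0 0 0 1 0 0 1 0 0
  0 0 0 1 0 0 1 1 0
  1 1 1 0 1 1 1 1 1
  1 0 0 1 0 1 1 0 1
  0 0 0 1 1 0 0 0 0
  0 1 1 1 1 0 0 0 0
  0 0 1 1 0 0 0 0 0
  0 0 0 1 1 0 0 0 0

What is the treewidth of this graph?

A width-2 tree decomposition is:
Bags: B1 = {d, e, g}  B2 = {b, d, g}  B3 = {c, d, g}  B4 = {a, d, e}  B5 = {c, d, h}  B6 = {d, e, i}  B7 = {d, e, f}
Tree: B1–B2, B1–B3, B1–B4, B3–B5, B4–B6, B6–B7
The largest bag has 3 vertices, giving width 2; this decomposition certifies tw(G) ≤ 2. Conversely, {d, e, g} is a clique of size 3, and the vertices of any clique must share a bag in every tree decomposition; so some bag has ≥ 3 vertices and tw(G) ≥ 2. Hence tw(G) = 2 exactly.

2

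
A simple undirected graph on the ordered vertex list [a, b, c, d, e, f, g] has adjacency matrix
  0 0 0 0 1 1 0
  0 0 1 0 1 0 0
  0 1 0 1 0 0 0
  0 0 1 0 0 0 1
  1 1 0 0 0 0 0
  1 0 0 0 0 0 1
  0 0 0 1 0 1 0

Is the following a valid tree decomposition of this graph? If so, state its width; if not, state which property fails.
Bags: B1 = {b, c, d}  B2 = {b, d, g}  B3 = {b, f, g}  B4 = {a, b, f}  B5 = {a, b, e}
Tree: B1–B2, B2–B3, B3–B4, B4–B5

Yes; width 2.

Vertex coverage: the bags together contain {a, b, c, d, e, f, g}, the full vertex set. Edge coverage: each edge of G has both endpoints in at least one bag. Running intersection: for every vertex, the bags containing it form a connected subtree. All three properties hold, so this is a valid tree decomposition of width max|bag| − 1 = 2, and hence tw(G) ≤ 2.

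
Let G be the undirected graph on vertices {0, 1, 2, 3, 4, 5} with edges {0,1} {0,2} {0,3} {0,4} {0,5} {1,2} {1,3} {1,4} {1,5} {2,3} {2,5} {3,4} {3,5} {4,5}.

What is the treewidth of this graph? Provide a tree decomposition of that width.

Treewidth 4.
One optimal decomposition is:
Bags: B1 = {0, 1, 3, 4, 5}  B2 = {0, 1, 2, 3, 5}
Tree: B1–B2

Each bag holds 5 vertices, so the decomposition has width 4, which upper-bounds the treewidth. On the other hand G contains the 5-clique {0, 1, 2, 3, 5}. A clique must lie in a single bag of any decomposition, so no decomposition can have width below 4. Combining the bounds, tw(G) = 4.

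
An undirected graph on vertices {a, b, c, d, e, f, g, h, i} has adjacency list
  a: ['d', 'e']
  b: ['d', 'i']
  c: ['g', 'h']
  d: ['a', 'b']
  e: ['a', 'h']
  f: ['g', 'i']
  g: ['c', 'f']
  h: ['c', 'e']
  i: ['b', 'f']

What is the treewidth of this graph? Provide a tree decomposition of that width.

Every bag has size at most 3, so the width is 3 − 1 = 2 and tw(G) ≤ 2. Since c–h–e–a–d–b–i–f–g–c is a cycle in G, G is not acyclic. Forests are exactly the graphs of treewidth ≤ 1, so tw(G) ≥ 2. Therefore the treewidth is 2.

Treewidth 2.
One such decomposition:
Bags: B1 = {c, e, h}  B2 = {a, c, e}  B3 = {a, c, d}  B4 = {b, c, d}  B5 = {b, c, i}  B6 = {c, f, i}  B7 = {c, f, g}
Tree: B1–B2, B2–B3, B3–B4, B4–B5, B5–B6, B6–B7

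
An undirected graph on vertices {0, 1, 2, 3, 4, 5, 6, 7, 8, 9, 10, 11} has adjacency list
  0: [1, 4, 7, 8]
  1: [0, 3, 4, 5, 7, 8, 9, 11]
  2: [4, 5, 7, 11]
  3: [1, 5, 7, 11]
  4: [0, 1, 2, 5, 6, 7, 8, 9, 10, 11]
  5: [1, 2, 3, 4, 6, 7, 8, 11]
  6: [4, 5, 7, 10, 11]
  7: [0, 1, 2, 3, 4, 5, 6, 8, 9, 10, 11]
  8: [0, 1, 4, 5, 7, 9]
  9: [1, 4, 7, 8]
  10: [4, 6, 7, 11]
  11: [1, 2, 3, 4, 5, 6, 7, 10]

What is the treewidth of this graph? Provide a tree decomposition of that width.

The largest bag has 5 vertices, giving width 4; this decomposition certifies tw(G) ≤ 4. On the other hand G contains the 5-clique {1, 3, 5, 7, 11}. A clique must lie in a single bag of any decomposition, so no decomposition can have width below 4. Hence tw(G) = 4 exactly.

Treewidth 4.
One optimal decomposition is:
Bags: B1 = {0, 1, 4, 7, 8}  B2 = {1, 4, 5, 7, 8}  B3 = {1, 4, 5, 7, 11}  B4 = {4, 5, 6, 7, 11}  B5 = {1, 3, 5, 7, 11}  B6 = {1, 4, 7, 8, 9}  B7 = {2, 4, 5, 7, 11}  B8 = {4, 6, 7, 10, 11}
Tree: B1–B2, B2–B3, B3–B4, B3–B5, B2–B6, B3–B7, B4–B8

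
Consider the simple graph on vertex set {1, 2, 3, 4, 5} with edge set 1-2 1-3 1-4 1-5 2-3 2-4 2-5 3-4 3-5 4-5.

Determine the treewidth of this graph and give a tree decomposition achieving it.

With just one bag of size 5, the width is 5 − 1 = 4, so tw(G) ≤ 4. On the other hand G contains the 5-clique {1, 2, 3, 4, 5}. A clique must lie in a single bag of any decomposition, so no decomposition can have width below 4. The upper and lower bounds meet at 4, so that is the treewidth.

Treewidth 4.
One such decomposition:
Bags: B1 = {1, 2, 3, 4, 5}
Tree: (single bag)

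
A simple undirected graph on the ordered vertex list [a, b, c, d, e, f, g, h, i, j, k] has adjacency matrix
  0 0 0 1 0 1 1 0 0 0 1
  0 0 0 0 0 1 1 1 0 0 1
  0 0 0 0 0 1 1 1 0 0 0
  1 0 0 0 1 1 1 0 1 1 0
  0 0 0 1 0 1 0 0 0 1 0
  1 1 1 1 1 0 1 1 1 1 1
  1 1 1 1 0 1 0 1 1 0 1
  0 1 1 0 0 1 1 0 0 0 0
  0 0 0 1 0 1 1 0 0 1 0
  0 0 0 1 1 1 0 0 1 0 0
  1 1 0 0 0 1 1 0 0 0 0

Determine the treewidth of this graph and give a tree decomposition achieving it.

Each bag holds 4 vertices, so the decomposition has width 3, which upper-bounds the treewidth. On the other hand G contains the 4-clique {a, d, f, g}. A clique must lie in a single bag of any decomposition, so no decomposition can have width below 3. Therefore the treewidth is 3.

Treewidth 3.
One optimal decomposition is:
Bags: B1 = {a, f, g, k}  B2 = {b, f, g, k}  B3 = {b, f, g, h}  B4 = {a, d, f, g}  B5 = {d, f, g, i}  B6 = {c, f, g, h}  B7 = {d, f, i, j}  B8 = {d, e, f, j}
Tree: B1–B2, B2–B3, B1–B4, B4–B5, B3–B6, B5–B7, B7–B8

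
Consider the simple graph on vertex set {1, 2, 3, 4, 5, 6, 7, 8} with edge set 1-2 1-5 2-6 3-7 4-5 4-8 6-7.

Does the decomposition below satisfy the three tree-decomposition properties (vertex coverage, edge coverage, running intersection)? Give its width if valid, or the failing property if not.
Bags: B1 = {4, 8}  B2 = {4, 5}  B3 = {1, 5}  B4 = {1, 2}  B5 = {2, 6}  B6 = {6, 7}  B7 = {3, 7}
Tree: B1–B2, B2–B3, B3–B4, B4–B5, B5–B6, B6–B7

Checking the three conditions: (i) the bags cover all of {1, 2, 3, 4, 5, 6, 7, 8}; (ii) for each edge, some bag contains both endpoints; (iii) the bags containing any fixed vertex form a subtree. All hold, so the decomposition is valid with width 2 − 1 = 1.

Yes; width 1.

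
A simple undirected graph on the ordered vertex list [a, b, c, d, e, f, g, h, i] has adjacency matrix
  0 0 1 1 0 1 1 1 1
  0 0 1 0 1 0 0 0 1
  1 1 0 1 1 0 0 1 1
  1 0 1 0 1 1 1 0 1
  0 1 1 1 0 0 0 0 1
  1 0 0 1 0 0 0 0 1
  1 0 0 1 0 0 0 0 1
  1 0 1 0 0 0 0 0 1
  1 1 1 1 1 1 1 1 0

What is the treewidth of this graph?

3

A width-3 tree decomposition is:
Bags: B1 = {c, d, e, i}  B2 = {a, c, d, i}  B3 = {a, c, h, i}  B4 = {a, d, g, i}  B5 = {b, c, e, i}  B6 = {a, d, f, i}
Tree: B1–B2, B2–B3, B2–B4, B1–B5, B4–B6
Each bag holds 4 vertices, so the decomposition has width 3, which upper-bounds the treewidth. For the lower bound, the 4 vertices {c, d, e, i} are pairwise adjacent, and any tree decomposition puts a clique entirely inside one bag — forcing width ≥ 3. Therefore the treewidth is 3.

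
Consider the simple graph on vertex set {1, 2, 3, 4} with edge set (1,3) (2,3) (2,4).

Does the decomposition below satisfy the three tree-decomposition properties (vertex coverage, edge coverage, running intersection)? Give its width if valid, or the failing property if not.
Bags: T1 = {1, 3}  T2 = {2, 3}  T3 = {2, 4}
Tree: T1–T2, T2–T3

Yes; width 1.

Checking the three conditions: (i) the bags cover all of {1, 2, 3, 4}; (ii) for each edge, some bag contains both endpoints; (iii) the bags containing any fixed vertex form a subtree. All hold, so the decomposition is valid with width 2 − 1 = 1.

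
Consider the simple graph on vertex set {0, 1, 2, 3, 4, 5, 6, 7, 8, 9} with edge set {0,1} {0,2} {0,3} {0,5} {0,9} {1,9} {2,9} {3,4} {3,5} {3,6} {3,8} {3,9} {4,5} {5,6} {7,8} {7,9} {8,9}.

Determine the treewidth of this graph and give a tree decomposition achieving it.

Each bag holds 3 vertices, so the decomposition has width 2, which upper-bounds the treewidth. On the other hand G contains the 3-clique {0, 1, 9}. A clique must lie in a single bag of any decomposition, so no decomposition can have width below 2. Combining the bounds, tw(G) = 2.

Treewidth 2.
Bags: B1 = {0, 3, 9}  B2 = {0, 3, 5}  B3 = {3, 8, 9}  B4 = {7, 8, 9}  B5 = {3, 4, 5}  B6 = {0, 2, 9}  B7 = {0, 1, 9}  B8 = {3, 5, 6}
Tree: B1–B2, B1–B3, B3–B4, B2–B5, B1–B6, B1–B7, B5–B8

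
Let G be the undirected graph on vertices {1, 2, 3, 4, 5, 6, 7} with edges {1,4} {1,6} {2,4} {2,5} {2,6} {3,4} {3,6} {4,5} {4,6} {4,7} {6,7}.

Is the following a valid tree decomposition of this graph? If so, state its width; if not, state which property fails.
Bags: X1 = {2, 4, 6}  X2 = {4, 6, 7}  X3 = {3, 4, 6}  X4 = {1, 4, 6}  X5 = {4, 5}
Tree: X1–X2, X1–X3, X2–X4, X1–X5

No — edge (2,5) lies in no bag.

A tree decomposition must satisfy three properties: every vertex lies in some bag; for every edge, both endpoints lie together in some bag; and for every vertex, the bags containing it form a connected subtree. Here edge (2,5) lies in no bag, so the decomposition is invalid.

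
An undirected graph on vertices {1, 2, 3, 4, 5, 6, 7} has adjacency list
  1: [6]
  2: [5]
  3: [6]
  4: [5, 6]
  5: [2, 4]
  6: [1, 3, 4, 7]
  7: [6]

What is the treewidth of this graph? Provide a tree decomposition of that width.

Every bag has size at most 2, so the width is 2 − 1 = 1 and tw(G) ≤ 1. G has an edge, so its treewidth is at least 1. Combining the bounds, tw(G) = 1.

Treewidth 1.
Bags: B1 = {6, 7}  B2 = {1, 6}  B3 = {3, 6}  B4 = {4, 6}  B5 = {4, 5}  B6 = {2, 5}
Tree: B1–B2, B1–B3, B3–B4, B4–B5, B5–B6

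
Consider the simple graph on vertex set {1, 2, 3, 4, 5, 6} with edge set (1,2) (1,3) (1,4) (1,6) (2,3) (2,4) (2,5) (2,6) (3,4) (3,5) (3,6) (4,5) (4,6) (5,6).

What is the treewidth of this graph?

A width-4 tree decomposition is:
Bags: B1 = {2, 3, 4, 5, 6}  B2 = {1, 2, 3, 4, 6}
Tree: B1–B2
Each bag holds 5 vertices, so the decomposition has width 4, which upper-bounds the treewidth. For the lower bound, the 5 vertices {1, 2, 3, 4, 6} are pairwise adjacent, and any tree decomposition puts a clique entirely inside one bag — forcing width ≥ 4. The upper and lower bounds meet at 4, so that is the treewidth.

4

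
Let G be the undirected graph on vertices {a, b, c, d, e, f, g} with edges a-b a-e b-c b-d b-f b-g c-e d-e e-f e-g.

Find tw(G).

A width-2 tree decomposition is:
Bags: B1 = {b, d, e}  B2 = {a, b, e}  B3 = {b, c, e}  B4 = {b, e, f}  B5 = {b, e, g}
Tree: B1–B2, B2–B3, B3–B4, B4–B5
Every bag has size at most 3, so the width is 3 − 1 = 2 and tw(G) ≤ 2. The edges b–d–e–a–b form a cycle, so G is not a tree and its treewidth is at least 2. The upper and lower bounds meet at 2, so that is the treewidth.

2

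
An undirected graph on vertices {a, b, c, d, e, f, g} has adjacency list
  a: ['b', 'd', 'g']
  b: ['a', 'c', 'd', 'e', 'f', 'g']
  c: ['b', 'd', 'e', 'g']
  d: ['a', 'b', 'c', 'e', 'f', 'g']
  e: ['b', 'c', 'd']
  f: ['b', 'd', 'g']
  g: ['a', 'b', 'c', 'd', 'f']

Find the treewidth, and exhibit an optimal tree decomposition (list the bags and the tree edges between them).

Treewidth 3.
Bags: B1 = {b, c, d, g}  B2 = {b, d, f, g}  B3 = {a, b, d, g}  B4 = {b, c, d, e}
Tree: B1–B2, B1–B3, B1–B4

Every bag has size at most 4, so the width is 4 − 1 = 3 and tw(G) ≤ 3. For the lower bound, the 4 vertices {b, d, f, g} are pairwise adjacent, and any tree decomposition puts a clique entirely inside one bag — forcing width ≥ 3. The upper and lower bounds meet at 3, so that is the treewidth.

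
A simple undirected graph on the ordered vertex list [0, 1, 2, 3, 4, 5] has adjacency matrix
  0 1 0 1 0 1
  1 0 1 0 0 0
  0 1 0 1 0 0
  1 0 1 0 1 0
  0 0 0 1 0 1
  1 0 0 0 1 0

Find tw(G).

A width-2 tree decomposition is:
Bags: B1 = {1, 2, 3}  B2 = {0, 1, 3}  B3 = {0, 3, 4}  B4 = {0, 4, 5}
Tree: B1–B2, B2–B3, B3–B4
Each bag holds 3 vertices, so the decomposition has width 2, which upper-bounds the treewidth. For the lower bound, G contains the cycle 2–1–0–3–2, so G is not a forest; only forests have treewidth ≤ 1, hence tw(G) ≥ 2. The upper and lower bounds meet at 2, so that is the treewidth.

2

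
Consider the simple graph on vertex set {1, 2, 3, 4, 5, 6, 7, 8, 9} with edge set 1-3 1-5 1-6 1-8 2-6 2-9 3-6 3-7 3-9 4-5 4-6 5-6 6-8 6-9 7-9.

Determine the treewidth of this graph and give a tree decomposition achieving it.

Treewidth 2.
Bags: B1 = {1, 3, 6}  B2 = {1, 5, 6}  B3 = {3, 6, 9}  B4 = {1, 6, 8}  B5 = {4, 5, 6}  B6 = {2, 6, 9}  B7 = {3, 7, 9}
Tree: B1–B2, B1–B3, B2–B4, B2–B5, B3–B6, B3–B7

The largest bag has 3 vertices, giving width 2; this decomposition certifies tw(G) ≤ 2. For the lower bound, the 3 vertices {1, 6, 8} are pairwise adjacent, and any tree decomposition puts a clique entirely inside one bag — forcing width ≥ 2. The upper and lower bounds meet at 2, so that is the treewidth.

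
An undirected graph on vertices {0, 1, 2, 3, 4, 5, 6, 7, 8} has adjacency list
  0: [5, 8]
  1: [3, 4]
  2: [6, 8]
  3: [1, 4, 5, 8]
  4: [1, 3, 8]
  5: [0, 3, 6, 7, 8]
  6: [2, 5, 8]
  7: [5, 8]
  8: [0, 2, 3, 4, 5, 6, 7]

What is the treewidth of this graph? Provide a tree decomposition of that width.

Every bag has size at most 3, so the width is 3 − 1 = 2 and tw(G) ≤ 2. Conversely, {2, 6, 8} is a clique of size 3, and the vertices of any clique must share a bag in every tree decomposition; so some bag has ≥ 3 vertices and tw(G) ≥ 2. Hence tw(G) = 2 exactly.

Treewidth 2.
Bags: B1 = {5, 6, 8}  B2 = {3, 5, 8}  B3 = {3, 4, 8}  B4 = {1, 3, 4}  B5 = {0, 5, 8}  B6 = {2, 6, 8}  B7 = {5, 7, 8}
Tree: B1–B2, B2–B3, B3–B4, B2–B5, B1–B6, B5–B7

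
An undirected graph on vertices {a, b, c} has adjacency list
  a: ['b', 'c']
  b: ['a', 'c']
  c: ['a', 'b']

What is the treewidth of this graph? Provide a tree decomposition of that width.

Treewidth 2.
Bags: B1 = {a, b, c}
Tree: (single bag)

A single bag containing all 3 vertices is trivially a valid decomposition of width 2. On the other hand G contains the 3-clique {a, b, c}. A clique must lie in a single bag of any decomposition, so no decomposition can have width below 2. The upper and lower bounds meet at 2, so that is the treewidth.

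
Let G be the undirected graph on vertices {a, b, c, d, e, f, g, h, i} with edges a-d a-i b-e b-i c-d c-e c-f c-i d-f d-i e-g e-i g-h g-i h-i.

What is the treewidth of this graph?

2

A width-2 tree decomposition is:
Bags: B1 = {c, e, i}  B2 = {c, d, i}  B3 = {a, d, i}  B4 = {e, g, i}  B5 = {c, d, f}  B6 = {g, h, i}  B7 = {b, e, i}
Tree: B1–B2, B2–B3, B1–B4, B2–B5, B4–B6, B4–B7
The largest bag has 3 vertices, giving width 2; this decomposition certifies tw(G) ≤ 2. For the lower bound, the 3 vertices {c, d, f} are pairwise adjacent, and any tree decomposition puts a clique entirely inside one bag — forcing width ≥ 2. Hence tw(G) = 2 exactly.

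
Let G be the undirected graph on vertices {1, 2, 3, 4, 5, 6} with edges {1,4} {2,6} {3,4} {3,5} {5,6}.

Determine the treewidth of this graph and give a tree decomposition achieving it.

The largest bag has 2 vertices, giving width 1; this decomposition certifies tw(G) ≤ 1. G has an edge, so its treewidth is at least 1. Therefore the treewidth is 1.

Treewidth 1.
One such decomposition:
Bags: B1 = {1, 4}  B2 = {3, 4}  B3 = {3, 5}  B4 = {5, 6}  B5 = {2, 6}
Tree: B1–B2, B2–B3, B3–B4, B4–B5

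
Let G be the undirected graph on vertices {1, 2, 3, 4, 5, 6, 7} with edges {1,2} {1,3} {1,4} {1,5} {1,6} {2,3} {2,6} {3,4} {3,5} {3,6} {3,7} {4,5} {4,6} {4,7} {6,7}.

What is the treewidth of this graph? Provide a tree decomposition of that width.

Treewidth 3.
Bags: B1 = {1, 2, 3, 6}  B2 = {1, 3, 4, 6}  B3 = {1, 3, 4, 5}  B4 = {3, 4, 6, 7}
Tree: B1–B2, B2–B3, B2–B4

The largest bag has 4 vertices, giving width 3; this decomposition certifies tw(G) ≤ 3. On the other hand G contains the 4-clique {1, 2, 3, 6}. A clique must lie in a single bag of any decomposition, so no decomposition can have width below 3. The upper and lower bounds meet at 3, so that is the treewidth.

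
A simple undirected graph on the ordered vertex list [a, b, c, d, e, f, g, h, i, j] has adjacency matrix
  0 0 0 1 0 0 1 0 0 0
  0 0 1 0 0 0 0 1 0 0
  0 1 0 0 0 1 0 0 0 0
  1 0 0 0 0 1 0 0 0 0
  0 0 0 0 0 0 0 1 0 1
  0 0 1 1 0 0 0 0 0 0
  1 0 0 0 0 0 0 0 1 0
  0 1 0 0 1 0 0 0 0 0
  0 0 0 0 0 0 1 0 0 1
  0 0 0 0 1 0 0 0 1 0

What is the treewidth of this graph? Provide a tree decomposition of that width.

Every bag has size at most 3, so the width is 3 − 1 = 2 and tw(G) ≤ 2. The edges e–j–i–g–a–d–f–c–b–h–e form a cycle, so G is not a tree and its treewidth is at least 2. Hence tw(G) = 2 exactly.

Treewidth 2.
Bags: B1 = {e, i, j}  B2 = {e, g, i}  B3 = {a, e, g}  B4 = {a, d, e}  B5 = {d, e, f}  B6 = {c, e, f}  B7 = {b, c, e}  B8 = {b, e, h}
Tree: B1–B2, B2–B3, B3–B4, B4–B5, B5–B6, B6–B7, B7–B8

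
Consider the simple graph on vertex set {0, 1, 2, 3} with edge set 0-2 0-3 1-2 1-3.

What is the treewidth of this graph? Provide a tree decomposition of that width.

Every bag has size at most 3, so the width is 3 − 1 = 2 and tw(G) ≤ 2. For the lower bound, G contains the cycle 0–3–1–2–0, so G is not a forest; only forests have treewidth ≤ 1, hence tw(G) ≥ 2. Therefore the treewidth is 2.

Treewidth 2.
Bags: B1 = {0, 1, 3}  B2 = {0, 1, 2}
Tree: B1–B2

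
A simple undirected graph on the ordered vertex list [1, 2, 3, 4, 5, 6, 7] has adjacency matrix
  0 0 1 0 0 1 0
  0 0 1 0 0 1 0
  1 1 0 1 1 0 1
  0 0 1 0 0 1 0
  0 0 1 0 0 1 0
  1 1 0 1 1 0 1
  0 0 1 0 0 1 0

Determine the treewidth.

A width-2 tree decomposition is:
Bags: B1 = {1, 3, 6}  B2 = {3, 6, 7}  B3 = {3, 4, 6}  B4 = {3, 5, 6}  B5 = {2, 3, 6}
Tree: B1–B2, B2–B3, B3–B4, B4–B5
Each bag holds 3 vertices, so the decomposition has width 2, which upper-bounds the treewidth. For the lower bound, G contains the cycle 6–1–3–7–6, so G is not a forest; only forests have treewidth ≤ 1, hence tw(G) ≥ 2. Hence tw(G) = 2 exactly.

2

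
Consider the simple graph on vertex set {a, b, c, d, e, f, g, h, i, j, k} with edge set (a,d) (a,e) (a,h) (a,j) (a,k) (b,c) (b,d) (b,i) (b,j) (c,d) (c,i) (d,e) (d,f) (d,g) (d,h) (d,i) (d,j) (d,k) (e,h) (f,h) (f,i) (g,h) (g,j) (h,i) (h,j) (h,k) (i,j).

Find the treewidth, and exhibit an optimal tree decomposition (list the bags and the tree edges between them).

Each bag holds 4 vertices, so the decomposition has width 3, which upper-bounds the treewidth. Conversely, {d, g, h, j} is a clique of size 4, and the vertices of any clique must share a bag in every tree decomposition; so some bag has ≥ 4 vertices and tw(G) ≥ 3. Hence tw(G) = 3 exactly.

Treewidth 3.
One optimal decomposition is:
Bags: B1 = {d, h, i, j}  B2 = {a, d, h, j}  B3 = {b, d, i, j}  B4 = {d, f, h, i}  B5 = {d, g, h, j}  B6 = {a, d, e, h}  B7 = {b, c, d, i}  B8 = {a, d, h, k}
Tree: B1–B2, B1–B3, B1–B4, B2–B5, B2–B6, B3–B7, B6–B8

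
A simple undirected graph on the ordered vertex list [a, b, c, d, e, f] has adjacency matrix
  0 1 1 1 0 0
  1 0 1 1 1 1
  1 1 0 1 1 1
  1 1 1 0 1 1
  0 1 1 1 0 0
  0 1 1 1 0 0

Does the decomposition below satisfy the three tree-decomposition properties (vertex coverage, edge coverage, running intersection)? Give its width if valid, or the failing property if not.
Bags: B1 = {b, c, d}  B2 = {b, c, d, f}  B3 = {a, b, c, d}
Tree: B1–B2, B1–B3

A tree decomposition must satisfy three properties: every vertex lies in some bag; for every edge, both endpoints lie together in some bag; and for every vertex, the bags containing it form a connected subtree. Here vertex e appears in no bag, so the decomposition is invalid.

No — vertex e appears in no bag.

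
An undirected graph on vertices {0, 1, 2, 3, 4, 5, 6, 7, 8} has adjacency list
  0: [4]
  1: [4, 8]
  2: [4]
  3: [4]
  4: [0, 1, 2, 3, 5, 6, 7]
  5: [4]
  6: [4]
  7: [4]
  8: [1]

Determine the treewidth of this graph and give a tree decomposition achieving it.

Treewidth 1.
Bags: B1 = {2, 4}  B2 = {3, 4}  B3 = {1, 4}  B4 = {4, 5}  B5 = {1, 8}  B6 = {4, 6}  B7 = {0, 4}  B8 = {4, 7}
Tree: B1–B2, B1–B3, B1–B4, B3–B5, B4–B6, B6–B7, B6–B8

The largest bag has 2 vertices, giving width 1; this decomposition certifies tw(G) ≤ 1. G has an edge, so its treewidth is at least 1. Combining the bounds, tw(G) = 1.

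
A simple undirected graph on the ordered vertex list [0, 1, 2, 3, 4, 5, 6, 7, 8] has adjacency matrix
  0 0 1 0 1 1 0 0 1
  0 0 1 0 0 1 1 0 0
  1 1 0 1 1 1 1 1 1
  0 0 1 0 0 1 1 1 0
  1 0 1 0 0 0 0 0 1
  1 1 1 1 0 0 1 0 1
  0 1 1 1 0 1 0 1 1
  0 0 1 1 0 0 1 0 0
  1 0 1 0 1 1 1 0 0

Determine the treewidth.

A width-3 tree decomposition is:
Bags: B1 = {0, 2, 5, 8}  B2 = {2, 5, 6, 8}  B3 = {1, 2, 5, 6}  B4 = {2, 3, 5, 6}  B5 = {2, 3, 6, 7}  B6 = {0, 2, 4, 8}
Tree: B1–B2, B2–B3, B2–B4, B4–B5, B1–B6
Each bag holds 4 vertices, so the decomposition has width 3, which upper-bounds the treewidth. For the lower bound, the 4 vertices {0, 2, 4, 8} are pairwise adjacent, and any tree decomposition puts a clique entirely inside one bag — forcing width ≥ 3. Therefore the treewidth is 3.

3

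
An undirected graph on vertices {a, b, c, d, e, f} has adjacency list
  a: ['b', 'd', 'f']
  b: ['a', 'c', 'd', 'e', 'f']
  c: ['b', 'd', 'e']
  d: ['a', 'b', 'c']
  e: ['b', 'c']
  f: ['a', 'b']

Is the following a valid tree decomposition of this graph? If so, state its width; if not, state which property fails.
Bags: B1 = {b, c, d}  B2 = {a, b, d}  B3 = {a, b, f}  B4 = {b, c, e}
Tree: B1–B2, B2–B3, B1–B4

Vertex coverage: the bags together contain {a, b, c, d, e, f}, the full vertex set. Edge coverage: each edge of G has both endpoints in at least one bag. Running intersection: for every vertex, the bags containing it form a connected subtree. All three properties hold, so this is a valid tree decomposition of width max|bag| − 1 = 2, and hence tw(G) ≤ 2.

Yes; width 2.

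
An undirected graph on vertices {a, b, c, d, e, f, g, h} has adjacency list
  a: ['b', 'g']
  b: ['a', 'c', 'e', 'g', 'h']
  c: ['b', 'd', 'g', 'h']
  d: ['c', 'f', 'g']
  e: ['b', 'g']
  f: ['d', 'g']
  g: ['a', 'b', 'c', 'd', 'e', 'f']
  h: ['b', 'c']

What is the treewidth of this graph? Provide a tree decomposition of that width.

Treewidth 2.
One optimal decomposition is:
Bags: B1 = {c, d, g}  B2 = {d, f, g}  B3 = {b, c, g}  B4 = {b, e, g}  B5 = {a, b, g}  B6 = {b, c, h}
Tree: B1–B2, B1–B3, B3–B4, B4–B5, B3–B6

Each bag holds 3 vertices, so the decomposition has width 2, which upper-bounds the treewidth. Conversely, {c, d, g} is a clique of size 3, and the vertices of any clique must share a bag in every tree decomposition; so some bag has ≥ 3 vertices and tw(G) ≥ 2. The upper and lower bounds meet at 2, so that is the treewidth.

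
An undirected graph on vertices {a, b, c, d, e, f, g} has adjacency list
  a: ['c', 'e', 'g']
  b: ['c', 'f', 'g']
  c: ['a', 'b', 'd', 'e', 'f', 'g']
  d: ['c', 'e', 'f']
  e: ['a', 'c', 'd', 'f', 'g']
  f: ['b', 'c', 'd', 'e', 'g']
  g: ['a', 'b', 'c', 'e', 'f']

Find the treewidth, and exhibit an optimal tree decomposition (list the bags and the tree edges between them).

Every bag has size at most 4, so the width is 4 − 1 = 3 and tw(G) ≤ 3. On the other hand G contains the 4-clique {a, c, e, g}. A clique must lie in a single bag of any decomposition, so no decomposition can have width below 3. The upper and lower bounds meet at 3, so that is the treewidth.

Treewidth 3.
One optimal decomposition is:
Bags: B1 = {b, c, f, g}  B2 = {c, e, f, g}  B3 = {a, c, e, g}  B4 = {c, d, e, f}
Tree: B1–B2, B2–B3, B2–B4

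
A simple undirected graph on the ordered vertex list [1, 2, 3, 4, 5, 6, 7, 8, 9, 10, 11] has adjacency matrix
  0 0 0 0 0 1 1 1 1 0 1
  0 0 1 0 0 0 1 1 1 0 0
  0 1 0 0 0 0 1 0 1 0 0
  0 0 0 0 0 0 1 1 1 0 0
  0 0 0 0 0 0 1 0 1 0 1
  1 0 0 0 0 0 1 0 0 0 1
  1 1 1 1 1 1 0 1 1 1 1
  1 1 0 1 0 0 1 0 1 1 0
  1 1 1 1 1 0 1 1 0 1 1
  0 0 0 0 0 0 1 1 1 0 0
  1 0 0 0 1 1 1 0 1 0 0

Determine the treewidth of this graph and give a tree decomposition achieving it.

Every bag has size at most 4, so the width is 4 − 1 = 3 and tw(G) ≤ 3. For the lower bound, the 4 vertices {1, 7, 8, 9} are pairwise adjacent, and any tree decomposition puts a clique entirely inside one bag — forcing width ≥ 3. Hence tw(G) = 3 exactly.

Treewidth 3.
One optimal decomposition is:
Bags: B1 = {1, 7, 8, 9}  B2 = {1, 7, 9, 11}  B3 = {7, 8, 9, 10}  B4 = {2, 7, 8, 9}  B5 = {5, 7, 9, 11}  B6 = {4, 7, 8, 9}  B7 = {2, 3, 7, 9}  B8 = {1, 6, 7, 11}
Tree: B1–B2, B1–B3, B1–B4, B2–B5, B4–B6, B4–B7, B2–B8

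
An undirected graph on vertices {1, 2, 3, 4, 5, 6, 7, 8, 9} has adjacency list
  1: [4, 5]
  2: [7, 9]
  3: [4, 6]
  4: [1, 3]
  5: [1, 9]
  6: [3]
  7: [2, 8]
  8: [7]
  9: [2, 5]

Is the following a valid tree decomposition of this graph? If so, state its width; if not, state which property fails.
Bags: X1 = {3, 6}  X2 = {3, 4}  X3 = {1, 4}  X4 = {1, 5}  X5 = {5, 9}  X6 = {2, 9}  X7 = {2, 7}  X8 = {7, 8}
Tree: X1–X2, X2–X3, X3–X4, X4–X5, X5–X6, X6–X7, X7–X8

Checking the three conditions: (i) the bags cover all of {1, 2, 3, 4, 5, 6, 7, 8, 9}; (ii) for each edge, some bag contains both endpoints; (iii) the bags containing any fixed vertex form a subtree. All hold, so the decomposition is valid with width 2 − 1 = 1.

Yes; width 1.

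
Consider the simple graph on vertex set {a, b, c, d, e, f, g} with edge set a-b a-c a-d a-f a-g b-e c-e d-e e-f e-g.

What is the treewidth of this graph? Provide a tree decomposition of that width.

Treewidth 2.
Bags: B1 = {a, b, e}  B2 = {a, e, g}  B3 = {a, c, e}  B4 = {a, d, e}  B5 = {a, e, f}
Tree: B1–B2, B2–B3, B3–B4, B4–B5

The largest bag has 3 vertices, giving width 2; this decomposition certifies tw(G) ≤ 2. The edges e–b–a–g–e form a cycle, so G is not a tree and its treewidth is at least 2. Hence tw(G) = 2 exactly.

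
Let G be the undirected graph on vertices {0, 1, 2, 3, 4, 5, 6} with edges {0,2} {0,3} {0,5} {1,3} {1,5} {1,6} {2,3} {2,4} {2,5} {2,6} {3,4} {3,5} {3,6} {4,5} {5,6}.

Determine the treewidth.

A width-3 tree decomposition is:
Bags: B1 = {2, 3, 5, 6}  B2 = {1, 3, 5, 6}  B3 = {0, 2, 3, 5}  B4 = {2, 3, 4, 5}
Tree: B1–B2, B1–B3, B3–B4
Every bag has size at most 4, so the width is 4 − 1 = 3 and tw(G) ≤ 3. Conversely, {1, 3, 5, 6} is a clique of size 4, and the vertices of any clique must share a bag in every tree decomposition; so some bag has ≥ 4 vertices and tw(G) ≥ 3. Therefore the treewidth is 3.

3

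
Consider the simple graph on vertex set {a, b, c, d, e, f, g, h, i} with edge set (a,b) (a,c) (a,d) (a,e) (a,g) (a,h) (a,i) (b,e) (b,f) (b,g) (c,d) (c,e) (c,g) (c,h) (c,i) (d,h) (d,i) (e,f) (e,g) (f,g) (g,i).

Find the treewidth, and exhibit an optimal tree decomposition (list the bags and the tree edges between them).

The largest bag has 4 vertices, giving width 3; this decomposition certifies tw(G) ≤ 3. For the lower bound, the 4 vertices {a, c, d, h} are pairwise adjacent, and any tree decomposition puts a clique entirely inside one bag — forcing width ≥ 3. Therefore the treewidth is 3.

Treewidth 3.
One optimal decomposition is:
Bags: B1 = {a, b, e, g}  B2 = {b, e, f, g}  B3 = {a, c, e, g}  B4 = {a, c, g, i}  B5 = {a, c, d, i}  B6 = {a, c, d, h}
Tree: B1–B2, B1–B3, B3–B4, B4–B5, B5–B6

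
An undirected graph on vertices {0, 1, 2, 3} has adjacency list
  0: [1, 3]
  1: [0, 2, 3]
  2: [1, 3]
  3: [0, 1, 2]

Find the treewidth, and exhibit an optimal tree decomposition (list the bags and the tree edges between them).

Every bag has size at most 3, so the width is 3 − 1 = 2 and tw(G) ≤ 2. Conversely, {0, 1, 3} is a clique of size 3, and the vertices of any clique must share a bag in every tree decomposition; so some bag has ≥ 3 vertices and tw(G) ≥ 2. Hence tw(G) = 2 exactly.

Treewidth 2.
One optimal decomposition is:
Bags: B1 = {1, 2, 3}  B2 = {0, 1, 3}
Tree: B1–B2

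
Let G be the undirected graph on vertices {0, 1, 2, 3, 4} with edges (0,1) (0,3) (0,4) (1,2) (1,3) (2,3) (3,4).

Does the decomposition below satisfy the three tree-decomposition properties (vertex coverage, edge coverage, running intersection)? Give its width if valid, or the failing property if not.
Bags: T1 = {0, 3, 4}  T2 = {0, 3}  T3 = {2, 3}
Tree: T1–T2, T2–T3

No — vertex 1 appears in no bag.

A tree decomposition must satisfy three properties: every vertex lies in some bag; for every edge, both endpoints lie together in some bag; and for every vertex, the bags containing it form a connected subtree. Here vertex 1 appears in no bag, so the decomposition is invalid.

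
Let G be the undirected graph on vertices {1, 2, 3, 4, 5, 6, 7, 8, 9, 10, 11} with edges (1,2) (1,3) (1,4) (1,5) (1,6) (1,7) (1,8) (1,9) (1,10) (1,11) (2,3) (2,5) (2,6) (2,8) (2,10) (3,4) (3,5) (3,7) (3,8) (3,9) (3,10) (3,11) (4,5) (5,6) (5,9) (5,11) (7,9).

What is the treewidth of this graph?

A width-3 tree decomposition is:
Bags: B1 = {1, 3, 5, 11}  B2 = {1, 3, 5, 9}  B3 = {1, 3, 4, 5}  B4 = {1, 2, 3, 5}  B5 = {1, 2, 3, 10}  B6 = {1, 2, 5, 6}  B7 = {1, 2, 3, 8}  B8 = {1, 3, 7, 9}
Tree: B1–B2, B1–B3, B2–B4, B4–B5, B4–B6, B5–B7, B2–B8
Each bag holds 4 vertices, so the decomposition has width 3, which upper-bounds the treewidth. For the lower bound, the 4 vertices {1, 2, 3, 8} are pairwise adjacent, and any tree decomposition puts a clique entirely inside one bag — forcing width ≥ 3. Combining the bounds, tw(G) = 3.

3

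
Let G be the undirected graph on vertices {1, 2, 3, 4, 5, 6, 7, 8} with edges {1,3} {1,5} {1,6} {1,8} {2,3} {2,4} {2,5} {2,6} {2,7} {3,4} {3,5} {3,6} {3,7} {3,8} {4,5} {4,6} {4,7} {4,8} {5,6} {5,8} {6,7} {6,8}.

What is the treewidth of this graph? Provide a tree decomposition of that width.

Each bag holds 5 vertices, so the decomposition has width 4, which upper-bounds the treewidth. Conversely, {1, 3, 5, 6, 8} is a clique of size 5, and the vertices of any clique must share a bag in every tree decomposition; so some bag has ≥ 5 vertices and tw(G) ≥ 4. Therefore the treewidth is 4.

Treewidth 4.
One optimal decomposition is:
Bags: B1 = {2, 3, 4, 5, 6}  B2 = {3, 4, 5, 6, 8}  B3 = {2, 3, 4, 6, 7}  B4 = {1, 3, 5, 6, 8}
Tree: B1–B2, B1–B3, B2–B4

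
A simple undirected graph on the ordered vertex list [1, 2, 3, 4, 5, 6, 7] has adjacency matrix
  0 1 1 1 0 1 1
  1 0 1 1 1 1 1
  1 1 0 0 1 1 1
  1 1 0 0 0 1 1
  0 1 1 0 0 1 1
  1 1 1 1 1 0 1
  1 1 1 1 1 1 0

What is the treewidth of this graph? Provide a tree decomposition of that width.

Every bag has size at most 5, so the width is 5 − 1 = 4 and tw(G) ≤ 4. For the lower bound, the 5 vertices {1, 2, 3, 6, 7} are pairwise adjacent, and any tree decomposition puts a clique entirely inside one bag — forcing width ≥ 4. The upper and lower bounds meet at 4, so that is the treewidth.

Treewidth 4.
Bags: B1 = {1, 2, 3, 6, 7}  B2 = {1, 2, 4, 6, 7}  B3 = {2, 3, 5, 6, 7}
Tree: B1–B2, B1–B3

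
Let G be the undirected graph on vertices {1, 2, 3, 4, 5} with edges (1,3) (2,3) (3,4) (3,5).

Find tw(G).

A width-1 tree decomposition is:
Bags: B1 = {3, 5}  B2 = {3, 4}  B3 = {1, 3}  B4 = {2, 3}
Tree: B1–B2, B1–B3, B1–B4
Each bag holds 2 vertices, so the decomposition has width 1, which upper-bounds the treewidth. G has an edge, so its treewidth is at least 1. Combining the bounds, tw(G) = 1.

1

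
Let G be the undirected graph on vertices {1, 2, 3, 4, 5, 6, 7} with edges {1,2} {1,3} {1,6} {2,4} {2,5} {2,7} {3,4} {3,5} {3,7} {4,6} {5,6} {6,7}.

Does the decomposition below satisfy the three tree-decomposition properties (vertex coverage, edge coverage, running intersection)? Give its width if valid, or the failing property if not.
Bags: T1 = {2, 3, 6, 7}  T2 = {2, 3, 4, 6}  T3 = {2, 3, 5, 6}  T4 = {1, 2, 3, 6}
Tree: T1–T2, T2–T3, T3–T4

Yes; width 3.

Vertex coverage: the bags together contain {1, 2, 3, 4, 5, 6, 7}, the full vertex set. Edge coverage: each edge of G has both endpoints in at least one bag. Running intersection: for every vertex, the bags containing it form a connected subtree. All three properties hold, so this is a valid tree decomposition of width max|bag| − 1 = 3, and hence tw(G) ≤ 3.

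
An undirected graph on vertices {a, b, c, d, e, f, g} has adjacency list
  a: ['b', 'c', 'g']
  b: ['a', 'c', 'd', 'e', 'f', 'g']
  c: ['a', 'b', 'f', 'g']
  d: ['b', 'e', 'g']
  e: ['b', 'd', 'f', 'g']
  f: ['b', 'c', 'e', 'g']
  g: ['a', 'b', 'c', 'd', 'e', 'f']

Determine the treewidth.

3

A width-3 tree decomposition is:
Bags: B1 = {b, e, f, g}  B2 = {b, d, e, g}  B3 = {b, c, f, g}  B4 = {a, b, c, g}
Tree: B1–B2, B1–B3, B3–B4
Each bag holds 4 vertices, so the decomposition has width 3, which upper-bounds the treewidth. For the lower bound, the 4 vertices {b, d, e, g} are pairwise adjacent, and any tree decomposition puts a clique entirely inside one bag — forcing width ≥ 3. Combining the bounds, tw(G) = 3.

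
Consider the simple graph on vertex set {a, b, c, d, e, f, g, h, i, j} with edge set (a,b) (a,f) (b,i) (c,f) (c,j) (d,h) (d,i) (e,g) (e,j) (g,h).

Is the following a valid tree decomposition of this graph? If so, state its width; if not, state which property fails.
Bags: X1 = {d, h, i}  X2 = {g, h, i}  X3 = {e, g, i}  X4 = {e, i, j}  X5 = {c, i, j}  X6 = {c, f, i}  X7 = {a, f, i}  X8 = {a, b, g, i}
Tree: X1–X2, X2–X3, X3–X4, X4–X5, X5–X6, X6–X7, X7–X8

No — bags containing vertex g are not connected in the tree.

A tree decomposition must satisfy three properties: every vertex lies in some bag; for every edge, both endpoints lie together in some bag; and for every vertex, the bags containing it form a connected subtree. Here bags containing vertex g are not connected in the tree, so the decomposition is invalid.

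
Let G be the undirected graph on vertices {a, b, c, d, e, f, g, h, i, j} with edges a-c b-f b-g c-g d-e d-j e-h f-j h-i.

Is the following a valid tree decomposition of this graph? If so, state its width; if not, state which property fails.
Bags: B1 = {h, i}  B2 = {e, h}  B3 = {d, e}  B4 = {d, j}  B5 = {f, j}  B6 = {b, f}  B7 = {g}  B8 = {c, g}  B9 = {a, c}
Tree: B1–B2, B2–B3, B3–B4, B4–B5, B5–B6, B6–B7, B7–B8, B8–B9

No — edge (b,g) lies in no bag.

A tree decomposition must satisfy three properties: every vertex lies in some bag; for every edge, both endpoints lie together in some bag; and for every vertex, the bags containing it form a connected subtree. Here edge (b,g) lies in no bag, so the decomposition is invalid.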